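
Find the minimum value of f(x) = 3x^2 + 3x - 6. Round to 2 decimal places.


For a quadratic f(x) = ax^2 + bx + c with a > 0, the minimum is at the vertex.
Vertex x-coordinate: x = -b/(2a)
x = -(3) / (2 * 3)
x = -3/6 = -1/2
Substitute back to find the minimum value:
f(-1/2) = 3 * (-1/2)^2 + 3 * (-1/2) - 6
= 3/4 - 3/2 - 6
= -27/4 = -6.75

-6.75


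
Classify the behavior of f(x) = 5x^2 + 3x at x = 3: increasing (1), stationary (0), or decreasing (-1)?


Compute f'(x) to determine behavior:
f'(x) = 10x + 3
f'(3) = 10 * 3 + 3
= 30 + 3
= 33
Since f'(3) > 0, the function is increasing (1)

1


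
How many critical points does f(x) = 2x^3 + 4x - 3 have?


Find where f'(x) = 0:
f(x) = 2x^3 + 4x - 3
f'(x) = 6x^2 + 4
This is a quadratic in x. Use the discriminant to count real roots.
Discriminant = (0)^2 - 4 * 6 * 4
= 0 - 96
= -96
Since discriminant < 0, f'(x) = 0 has no real solutions.
Number of critical points: 0

0


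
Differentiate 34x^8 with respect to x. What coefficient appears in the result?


We apply the power rule: d/dx [ax^n] = a*n * x^(n-1)
d/dx [34x^8]
= 34 * 8 * x^(8-1)
= 272x^7
The coefficient is 272

272


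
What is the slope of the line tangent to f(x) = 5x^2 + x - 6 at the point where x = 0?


The slope of the tangent line equals f'(x) at the point.
f(x) = 5x^2 + x - 6
f'(x) = 10x + 1
At x = 0:
f'(0) = 10 * 0 + 1
= 0 + 1
= 1

1


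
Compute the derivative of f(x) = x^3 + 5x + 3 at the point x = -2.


Differentiate f(x) = x^3 + 5x + 3 term by term:
f'(x) = 3x^2 + 5
Substitute x = -2:
f'(-2) = 3 * (-2)^2 + 0 * (-2) + 5
= 12 + 0 + 5
= 17

17


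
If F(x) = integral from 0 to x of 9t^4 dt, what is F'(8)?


By the Fundamental Theorem of Calculus (Part 1):
If F(x) = integral from 0 to x of f(t) dt, then F'(x) = f(x)
Here f(t) = 9t^4
So F'(x) = 9x^4
Evaluate at x = 8:
F'(8) = 9 * 8^4
= 9 * 4096
= 36864

36864


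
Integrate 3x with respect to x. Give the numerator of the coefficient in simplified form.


Apply the power rule for integration:
integral of ax^n dx = a/(n+1) * x^(n+1) + C
integral of 3x dx
= 3/2 * x^2 + C
The coefficient in lowest terms is 3/2, and its numerator is 3

3


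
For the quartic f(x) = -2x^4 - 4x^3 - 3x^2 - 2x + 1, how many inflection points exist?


Inflection points occur where f''(x) = 0 and concavity changes.
f(x) = -2x^4 - 4x^3 - 3x^2 - 2x + 1
f'(x) = -8x^3 - 12x^2 - 6x - 2
f''(x) = -24x^2 - 24x - 6
This is a quadratic in x. Use the discriminant to count real roots.
Discriminant = (-24)^2 - 4 * (-24) * (-6)
= 576 - 576
= 0
Since discriminant = 0, f''(x) = 0 has a single repeated root.
At a repeated root the quadratic f''(x) touches zero but does not change sign, so concavity does not change.
Number of inflection points: 0

0


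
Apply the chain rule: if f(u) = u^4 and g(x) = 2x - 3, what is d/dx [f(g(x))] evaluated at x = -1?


Using the chain rule: (f(g(x)))' = f'(g(x)) * g'(x)
First, find g(-1):
g(-1) = 2 * (-1) - 3 = -5
Next, f'(u) = 4u^3
And g'(x) = 2
So f'(g(-1)) * g'(-1)
= 4 * (-5)^3 * 2
= 4 * (-125) * 2
= -1000

-1000


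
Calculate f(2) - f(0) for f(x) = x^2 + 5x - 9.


Net change = f(b) - f(a)
f(x) = x^2 + 5x - 9
Compute f(2):
f(2) = 1 * 2^2 + 5 * 2 - 9
= 4 + 10 - 9
= 5
Compute f(0):
f(0) = 1 * 0^2 + 5 * 0 - 9
= 0 + 0 - 9
= -9
Net change = 5 - (-9) = 14

14


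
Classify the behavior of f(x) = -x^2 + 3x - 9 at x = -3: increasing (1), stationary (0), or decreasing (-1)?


Compute f'(x) to determine behavior:
f'(x) = -2x + 3
f'(-3) = -2 * (-3) + 3
= 6 + 3
= 9
Since f'(-3) > 0, the function is increasing (1)

1


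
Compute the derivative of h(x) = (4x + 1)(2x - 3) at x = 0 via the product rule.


Let u(x) = 4x + 1 and v(x) = 2x - 3
u'(x) = 4
v'(x) = 2
Product rule: h'(x) = u'(x)*v(x) + u(x)*v'(x)
= 4 * (2x - 3) + (4x + 1) * 2
At x = 0:
u(0) = 4 * 0 + 1 = 1
v(0) = 2 * 0 - 3 = -3
h'(0) = 4 * (-3) + 1 * 2
= -12 + 2
= -10

-10


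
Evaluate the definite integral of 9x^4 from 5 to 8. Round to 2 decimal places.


Find the antiderivative of 9x^4:
F(x) = 9/5 * x^5
Apply the Fundamental Theorem of Calculus:
F(8) - F(5)
= 9/5 * 8^5 - 9/5 * 5^5
= 9/5 * (32768 - 3125)
= 9/5 * 29643
= 266787/5 = 53357.40

53357.40


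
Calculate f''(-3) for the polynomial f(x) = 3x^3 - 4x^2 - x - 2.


First derivative:
f'(x) = 9x^2 - 8x - 1
Second derivative:
f''(x) = 18x - 8
Substitute x = -3:
f''(-3) = 18 * (-3) - 8
= -54 - 8
= -62

-62


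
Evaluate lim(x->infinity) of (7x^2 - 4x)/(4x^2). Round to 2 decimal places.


For limits at infinity with equal-degree polynomials,
we compare leading coefficients.
Numerator leading term: 7x^2
Denominator leading term: 4x^2
Divide both by x^2:
lim = (7 - 4/x) / (4)
As x -> infinity, the 1/x and 1/x^2 terms vanish:
= 7/4 = 1.75

1.75


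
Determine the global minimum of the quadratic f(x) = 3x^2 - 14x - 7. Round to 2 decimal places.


For a quadratic f(x) = ax^2 + bx + c with a > 0, the minimum is at the vertex.
Vertex x-coordinate: x = -b/(2a)
x = -(-14) / (2 * 3)
x = 14/6 = 7/3
Substitute back to find the minimum value:
f(7/3) = 3 * (7/3)^2 - 14 * (7/3) - 7
= 49/3 - 98/3 - 7
= -70/3 ≈ -23.33

-23.33


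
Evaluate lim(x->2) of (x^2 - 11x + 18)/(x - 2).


Direct substitution gives 0/0, so we factor the numerator.
Factor: (x^2 - 11x + 18) = (x - 2)(x - 9)
Cancel the common factor (x - 2):
(x^2 - 11x + 18)/(x - 2) = (x - 9)
Now substitute x = 2:
= (2) - (9) = -7

-7


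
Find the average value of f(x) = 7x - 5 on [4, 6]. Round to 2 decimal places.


Average value = 1/(b-a) * integral from a to b of f(x) dx
First compute the integral of 7x - 5:
F(x) = (7/2)x^2 - 5x
F(6) = 7/2 * 36 - 5 * 6 = 96
F(4) = 7/2 * 16 - 5 * 4 = 36
Integral = 96 - 36 = 60
Average = 60 / (6 - 4) = 60 / 2
= 30 = 30.00

30.00


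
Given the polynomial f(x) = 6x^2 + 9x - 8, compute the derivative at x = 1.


Differentiate term by term using power and sum rules:
f(x) = 6x^2 + 9x - 8
f'(x) = 12x + 9
Substitute x = 1:
f'(1) = 12 * 1 + 9
= 12 + 9
= 21

21


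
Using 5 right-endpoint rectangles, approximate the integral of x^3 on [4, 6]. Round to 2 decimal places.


Right Riemann sum uses right endpoints of each subinterval.
Interval: [4, 6], n = 5
dx = (6 - 4) / 5 = 2/5
Right endpoints: [22/5, 24/5, 26/5, 28/5, 6]
f values: [10648/125, 13824/125, 17576/125, 21952/125, 216]
Sum = dx * (sum of f values)
= 2/5 * 728
= 1456/5 = 291.20

291.20


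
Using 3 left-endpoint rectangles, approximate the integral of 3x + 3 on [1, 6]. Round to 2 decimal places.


Left Riemann sum uses left endpoints of each subinterval.
Interval: [1, 6], n = 3
dx = (6 - 1) / 3 = 5/3
Left endpoints: [1, 8/3, 13/3]
f values: [6, 11, 16]
Sum = dx * (sum of f values)
= 5/3 * 33
= 55 = 55.00

55.00


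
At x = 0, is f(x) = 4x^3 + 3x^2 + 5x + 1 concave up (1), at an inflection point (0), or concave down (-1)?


Concavity is determined by the sign of f''(x).
f(x) = 4x^3 + 3x^2 + 5x + 1
f'(x) = 12x^2 + 6x + 5
f''(x) = 24x + 6
f''(0) = 24 * 0 + 6
= 0 + 6
= 6
Since f''(0) > 0, the function is concave up (1)

1


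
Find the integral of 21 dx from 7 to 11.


The integral of a constant k over [a, b] equals k * (b - a).
integral from 7 to 11 of 21 dx
= 21 * (11 - 7)
= 21 * 4
= 84

84


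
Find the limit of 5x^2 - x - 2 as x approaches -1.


Since polynomials are continuous, we use direct substitution.
lim(x->-1) of 5x^2 - x - 2
= 5 * (-1)^2 - 1 * (-1) - 2
= 5 + 1 - 2
= 4

4


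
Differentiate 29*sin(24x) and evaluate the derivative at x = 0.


Apply the chain rule to differentiate 29*sin(24x):
d/dx [29*sin(24x)]
= 29 * cos(24x) * d/dx(24x)
= 29 * 24 * cos(24x)
= 696 * cos(24x)
Evaluate at x = 0:
= 696 * cos(0)
= 696 * 1
= 696

696


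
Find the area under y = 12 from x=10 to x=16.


The area under a constant function y = 12 is a rectangle.
Width = 16 - 10 = 6
Height = 12
Area = width * height
= 6 * 12
= 72

72


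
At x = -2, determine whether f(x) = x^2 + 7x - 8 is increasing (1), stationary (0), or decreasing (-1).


Compute f'(x) to determine behavior:
f'(x) = 2x + 7
f'(-2) = 2 * (-2) + 7
= -4 + 7
= 3
Since f'(-2) > 0, the function is increasing (1)

1


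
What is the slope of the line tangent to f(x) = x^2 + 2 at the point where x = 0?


The slope of the tangent line equals f'(x) at the point.
f(x) = x^2 + 2
f'(x) = 2x
At x = 0:
f'(0) = 2 * 0 + 0
= 0 + 0
= 0

0


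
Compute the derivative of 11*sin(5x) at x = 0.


Apply the chain rule to differentiate 11*sin(5x):
d/dx [11*sin(5x)]
= 11 * cos(5x) * d/dx(5x)
= 11 * 5 * cos(5x)
= 55 * cos(5x)
Evaluate at x = 0:
= 55 * cos(0)
= 55 * 1
= 55

55


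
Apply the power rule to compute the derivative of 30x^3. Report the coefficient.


We apply the power rule: d/dx [ax^n] = a*n * x^(n-1)
d/dx [30x^3]
= 30 * 3 * x^(3-1)
= 90x^2
The coefficient is 90

90


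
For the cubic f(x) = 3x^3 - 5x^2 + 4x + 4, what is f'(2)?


Differentiate f(x) = 3x^3 - 5x^2 + 4x + 4 term by term:
f'(x) = 9x^2 - 10x + 4
Substitute x = 2:
f'(2) = 9 * 2^2 - 10 * 2 + 4
= 36 - 20 + 4
= 20

20


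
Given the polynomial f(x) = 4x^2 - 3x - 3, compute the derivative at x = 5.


Differentiate term by term using power and sum rules:
f(x) = 4x^2 - 3x - 3
f'(x) = 8x - 3
Substitute x = 5:
f'(5) = 8 * 5 - 3
= 40 - 3
= 37

37


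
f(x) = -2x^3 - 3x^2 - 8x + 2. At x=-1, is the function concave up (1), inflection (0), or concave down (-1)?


Concavity is determined by the sign of f''(x).
f(x) = -2x^3 - 3x^2 - 8x + 2
f'(x) = -6x^2 - 6x - 8
f''(x) = -12x - 6
f''(-1) = -12 * (-1) - 6
= 12 - 6
= 6
Since f''(-1) > 0, the function is concave up (1)

1


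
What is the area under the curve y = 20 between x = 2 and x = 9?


The area under a constant function y = 20 is a rectangle.
Width = 9 - 2 = 7
Height = 20
Area = width * height
= 7 * 20
= 140

140


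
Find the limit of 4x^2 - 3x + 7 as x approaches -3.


Since polynomials are continuous, we use direct substitution.
lim(x->-3) of 4x^2 - 3x + 7
= 4 * (-3)^2 - 3 * (-3) + 7
= 36 + 9 + 7
= 52

52


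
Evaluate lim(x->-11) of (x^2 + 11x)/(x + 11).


Direct substitution gives 0/0, so we factor the numerator.
Factor: (x^2 + 11x) = (x + 11)(x)
Cancel the common factor (x + 11):
(x^2 + 11x)/(x + 11) = (x)
Now substitute x = -11:
= (-11) - (0) = -11

-11


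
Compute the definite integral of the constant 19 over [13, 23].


The integral of a constant k over [a, b] equals k * (b - a).
integral from 13 to 23 of 19 dx
= 19 * (23 - 13)
= 19 * 10
= 190

190


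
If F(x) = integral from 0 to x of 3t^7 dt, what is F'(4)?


By the Fundamental Theorem of Calculus (Part 1):
If F(x) = integral from 0 to x of f(t) dt, then F'(x) = f(x)
Here f(t) = 3t^7
So F'(x) = 3x^7
Evaluate at x = 4:
F'(4) = 3 * 4^7
= 3 * 16384
= 49152

49152


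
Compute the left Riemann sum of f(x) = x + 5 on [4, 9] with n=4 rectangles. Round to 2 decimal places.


Left Riemann sum uses left endpoints of each subinterval.
Interval: [4, 9], n = 4
dx = (9 - 4) / 4 = 5/4
Left endpoints: [4, 21/4, 13/2, 31/4]
f values: [9, 41/4, 23/2, 51/4]
Sum = dx * (sum of f values)
= 5/4 * 87/2
= 435/8 ≈ 54.38

54.38


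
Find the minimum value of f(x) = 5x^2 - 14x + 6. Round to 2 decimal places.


For a quadratic f(x) = ax^2 + bx + c with a > 0, the minimum is at the vertex.
Vertex x-coordinate: x = -b/(2a)
x = -(-14) / (2 * 5)
x = 14/10 = 7/5
Substitute back to find the minimum value:
f(7/5) = 5 * (7/5)^2 - 14 * (7/5) + 6
= 49/5 - 98/5 + 6
= -19/5 = -3.80

-3.80


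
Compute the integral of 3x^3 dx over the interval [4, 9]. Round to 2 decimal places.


Find the antiderivative of 3x^3:
F(x) = 3/4 * x^4
Apply the Fundamental Theorem of Calculus:
F(9) - F(4)
= 3/4 * 9^4 - 3/4 * 4^4
= 3/4 * (6561 - 256)
= 3/4 * 6305
= 18915/4 = 4728.75

4728.75


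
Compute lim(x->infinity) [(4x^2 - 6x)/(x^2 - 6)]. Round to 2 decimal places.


For limits at infinity with equal-degree polynomials,
we compare leading coefficients.
Numerator leading term: 4x^2
Denominator leading term: x^2
Divide both by x^2:
lim = (4 - 6/x) / (1 - 6/x^2)
As x -> infinity, the 1/x and 1/x^2 terms vanish:
= 4/1 = 4 = 4.00

4.00


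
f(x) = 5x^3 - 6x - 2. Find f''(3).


First derivative:
f'(x) = 15x^2 - 6
Second derivative:
f''(x) = 30x
Substitute x = 3:
f''(3) = 30 * 3 + 0
= 90 + 0
= 90

90


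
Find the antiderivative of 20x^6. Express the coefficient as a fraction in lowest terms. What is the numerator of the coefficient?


Apply the power rule for integration:
integral of ax^n dx = a/(n+1) * x^(n+1) + C
integral of 20x^6 dx
= 20/7 * x^7 + C
The coefficient in lowest terms is 20/7, and its numerator is 20

20


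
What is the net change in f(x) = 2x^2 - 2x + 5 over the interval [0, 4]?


Net change = f(b) - f(a)
f(x) = 2x^2 - 2x + 5
Compute f(4):
f(4) = 2 * 4^2 - 2 * 4 + 5
= 32 - 8 + 5
= 29
Compute f(0):
f(0) = 2 * 0^2 - 2 * 0 + 5
= 0 + 0 + 5
= 5
Net change = 29 - 5 = 24

24


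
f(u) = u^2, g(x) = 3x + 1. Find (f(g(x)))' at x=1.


Using the chain rule: (f(g(x)))' = f'(g(x)) * g'(x)
First, find g(1):
g(1) = 3 * 1 + 1 = 4
Next, f'(u) = 2u
And g'(x) = 3
So f'(g(1)) * g'(1)
= 2 * 4 * 3
= 24

24


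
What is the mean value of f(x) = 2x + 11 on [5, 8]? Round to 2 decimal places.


Average value = 1/(b-a) * integral from a to b of f(x) dx
First compute the integral of 2x + 11:
F(x) = x^2 + 11x
F(8) = 1 * 64 + 11 * 8 = 152
F(5) = 1 * 25 + 11 * 5 = 80
Integral = 152 - 80 = 72
Average = 72 / (8 - 5) = 72 / 3
= 24 = 24.00

24.00


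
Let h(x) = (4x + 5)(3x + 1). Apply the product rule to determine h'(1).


Let u(x) = 4x + 5 and v(x) = 3x + 1
u'(x) = 4
v'(x) = 3
Product rule: h'(x) = u'(x)*v(x) + u(x)*v'(x)
= 4 * (3x + 1) + (4x + 5) * 3
At x = 1:
u(1) = 4 * 1 + 5 = 9
v(1) = 3 * 1 + 1 = 4
h'(1) = 4 * 4 + 9 * 3
= 16 + 27
= 43

43


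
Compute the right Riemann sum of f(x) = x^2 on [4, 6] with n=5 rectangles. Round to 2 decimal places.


Right Riemann sum uses right endpoints of each subinterval.
Interval: [4, 6], n = 5
dx = (6 - 4) / 5 = 2/5
Right endpoints: [22/5, 24/5, 26/5, 28/5, 6]
f values: [484/25, 576/25, 676/25, 784/25, 36]
Sum = dx * (sum of f values)
= 2/5 * 684/5
= 1368/25 = 54.72

54.72


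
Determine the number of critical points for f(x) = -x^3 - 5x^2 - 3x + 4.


Find where f'(x) = 0:
f(x) = -x^3 - 5x^2 - 3x + 4
f'(x) = -3x^2 - 10x - 3
This is a quadratic in x. Use the discriminant to count real roots.
Discriminant = (-10)^2 - 4 * (-3) * (-3)
= 100 - 36
= 64
Since discriminant > 0, f'(x) = 0 has 2 real solutions.
Number of critical points: 2

2


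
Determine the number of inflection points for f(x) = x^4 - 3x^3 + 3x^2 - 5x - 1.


Inflection points occur where f''(x) = 0 and concavity changes.
f(x) = x^4 - 3x^3 + 3x^2 - 5x - 1
f'(x) = 4x^3 - 9x^2 + 6x - 5
f''(x) = 12x^2 - 18x + 6
This is a quadratic in x. Use the discriminant to count real roots.
Discriminant = (-18)^2 - 4 * 12 * 6
= 324 - 288
= 36
Since discriminant > 0, f''(x) = 0 has 2 distinct real solutions.
A quadratic with two distinct real roots changes sign at each root, so concavity changes at both.
Number of inflection points: 2

2


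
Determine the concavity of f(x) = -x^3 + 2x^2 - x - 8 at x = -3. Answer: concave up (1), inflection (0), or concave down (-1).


Concavity is determined by the sign of f''(x).
f(x) = -x^3 + 2x^2 - x - 8
f'(x) = -3x^2 + 4x - 1
f''(x) = -6x + 4
f''(-3) = -6 * (-3) + 4
= 18 + 4
= 22
Since f''(-3) > 0, the function is concave up (1)

1


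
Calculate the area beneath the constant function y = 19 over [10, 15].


The area under a constant function y = 19 is a rectangle.
Width = 15 - 10 = 5
Height = 19
Area = width * height
= 5 * 19
= 95

95


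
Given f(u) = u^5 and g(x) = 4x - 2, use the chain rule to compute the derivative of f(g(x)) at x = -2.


Using the chain rule: (f(g(x)))' = f'(g(x)) * g'(x)
First, find g(-2):
g(-2) = 4 * (-2) - 2 = -10
Next, f'(u) = 5u^4
And g'(x) = 4
So f'(g(-2)) * g'(-2)
= 5 * (-10)^4 * 4
= 5 * 10000 * 4
= 200000

200000


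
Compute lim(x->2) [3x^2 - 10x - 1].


Since polynomials are continuous, we use direct substitution.
lim(x->2) of 3x^2 - 10x - 1
= 3 * 2^2 - 10 * 2 - 1
= 12 - 20 - 1
= -9

-9


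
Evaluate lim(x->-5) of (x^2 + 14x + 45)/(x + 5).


Direct substitution gives 0/0, so we factor the numerator.
Factor: (x^2 + 14x + 45) = (x + 5)(x + 9)
Cancel the common factor (x + 5):
(x^2 + 14x + 45)/(x + 5) = (x + 9)
Now substitute x = -5:
= (-5) - (-9) = 4

4


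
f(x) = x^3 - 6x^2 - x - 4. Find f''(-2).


First derivative:
f'(x) = 3x^2 - 12x - 1
Second derivative:
f''(x) = 6x - 12
Substitute x = -2:
f''(-2) = 6 * (-2) - 12
= -12 - 12
= -24

-24


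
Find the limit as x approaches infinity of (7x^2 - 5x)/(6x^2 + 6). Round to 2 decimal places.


For limits at infinity with equal-degree polynomials,
we compare leading coefficients.
Numerator leading term: 7x^2
Denominator leading term: 6x^2
Divide both by x^2:
lim = (7 - 5/x) / (6 + 6/x^2)
As x -> infinity, the 1/x and 1/x^2 terms vanish:
= 7/6 ≈ 1.17

1.17


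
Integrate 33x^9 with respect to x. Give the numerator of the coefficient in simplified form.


Apply the power rule for integration:
integral of ax^n dx = a/(n+1) * x^(n+1) + C
integral of 33x^9 dx
= 33/10 * x^10 + C
The coefficient in lowest terms is 33/10, and its numerator is 33

33


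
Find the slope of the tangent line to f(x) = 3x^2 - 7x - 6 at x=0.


The slope of the tangent line equals f'(x) at the point.
f(x) = 3x^2 - 7x - 6
f'(x) = 6x - 7
At x = 0:
f'(0) = 6 * 0 - 7
= 0 - 7
= -7

-7


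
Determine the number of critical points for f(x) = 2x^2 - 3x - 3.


Find where f'(x) = 0:
f'(x) = 4x - 3
Set f'(x) = 0:
4x - 3 = 0
x = 3 / 4 = 3/4
This is a linear equation in x, so there is exactly one solution.
Number of critical points: 1

1


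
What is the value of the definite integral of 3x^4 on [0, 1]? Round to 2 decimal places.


Find the antiderivative of 3x^4:
F(x) = 3/5 * x^5
Apply the Fundamental Theorem of Calculus:
F(1) - F(0)
= 3/5 * 1^5 - 3/5 * 0^5
= 3/5 * (1 - 0)
= 3/5 * 1
= 3/5 = 0.60

0.60


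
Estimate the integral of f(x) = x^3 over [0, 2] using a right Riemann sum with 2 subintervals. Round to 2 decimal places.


Right Riemann sum uses right endpoints of each subinterval.
Interval: [0, 2], n = 2
dx = (2 - 0) / 2 = 1
Right endpoints: [1, 2]
f values: [1, 8]
Sum = dx * (sum of f values)
= 1 * 9
= 9 = 9.00

9.00


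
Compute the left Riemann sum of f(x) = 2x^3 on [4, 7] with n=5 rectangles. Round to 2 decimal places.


Left Riemann sum uses left endpoints of each subinterval.
Interval: [4, 7], n = 5
dx = (7 - 4) / 5 = 3/5
Left endpoints: [4, 23/5, 26/5, 29/5, 32/5]
f values: [128, 24334/125, 35152/125, 48778/125, 65536/125]
Sum = dx * (sum of f values)
= 3/5 * 7592/5
= 22776/25 = 911.04

911.04


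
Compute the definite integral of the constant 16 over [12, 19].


The integral of a constant k over [a, b] equals k * (b - a).
integral from 12 to 19 of 16 dx
= 16 * (19 - 12)
= 16 * 7
= 112

112


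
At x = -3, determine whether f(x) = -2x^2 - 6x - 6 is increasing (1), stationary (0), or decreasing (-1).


Compute f'(x) to determine behavior:
f'(x) = -4x - 6
f'(-3) = -4 * (-3) - 6
= 12 - 6
= 6
Since f'(-3) > 0, the function is increasing (1)

1


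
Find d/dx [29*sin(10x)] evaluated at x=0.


Apply the chain rule to differentiate 29*sin(10x):
d/dx [29*sin(10x)]
= 29 * cos(10x) * d/dx(10x)
= 29 * 10 * cos(10x)
= 290 * cos(10x)
Evaluate at x = 0:
= 290 * cos(0)
= 290 * 1
= 290

290


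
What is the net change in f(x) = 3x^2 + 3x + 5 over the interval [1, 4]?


Net change = f(b) - f(a)
f(x) = 3x^2 + 3x + 5
Compute f(4):
f(4) = 3 * 4^2 + 3 * 4 + 5
= 48 + 12 + 5
= 65
Compute f(1):
f(1) = 3 * 1^2 + 3 * 1 + 5
= 3 + 3 + 5
= 11
Net change = 65 - 11 = 54

54


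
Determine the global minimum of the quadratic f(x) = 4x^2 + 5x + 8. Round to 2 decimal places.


For a quadratic f(x) = ax^2 + bx + c with a > 0, the minimum is at the vertex.
Vertex x-coordinate: x = -b/(2a)
x = -(5) / (2 * 4)
x = -5/8
Substitute back to find the minimum value:
f(-5/8) = 4 * (-5/8)^2 + 5 * (-5/8) + 8
= 25/16 - 25/8 + 8
= 103/16 ≈ 6.44

6.44


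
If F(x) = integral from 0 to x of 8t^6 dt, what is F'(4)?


By the Fundamental Theorem of Calculus (Part 1):
If F(x) = integral from 0 to x of f(t) dt, then F'(x) = f(x)
Here f(t) = 8t^6
So F'(x) = 8x^6
Evaluate at x = 4:
F'(4) = 8 * 4^6
= 8 * 4096
= 32768

32768


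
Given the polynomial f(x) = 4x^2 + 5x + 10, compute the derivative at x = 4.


Differentiate term by term using power and sum rules:
f(x) = 4x^2 + 5x + 10
f'(x) = 8x + 5
Substitute x = 4:
f'(4) = 8 * 4 + 5
= 32 + 5
= 37

37


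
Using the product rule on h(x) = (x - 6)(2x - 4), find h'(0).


Let u(x) = x - 6 and v(x) = 2x - 4
u'(x) = 1
v'(x) = 2
Product rule: h'(x) = u'(x)*v(x) + u(x)*v'(x)
= 1 * (2x - 4) + (x - 6) * 2
At x = 0:
u(0) = 1 * 0 - 6 = -6
v(0) = 2 * 0 - 4 = -4
h'(0) = 1 * (-4) + (-6) * 2
= -4 - 12
= -16

-16


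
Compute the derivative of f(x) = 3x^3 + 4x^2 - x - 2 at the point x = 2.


Differentiate f(x) = 3x^3 + 4x^2 - x - 2 term by term:
f'(x) = 9x^2 + 8x - 1
Substitute x = 2:
f'(2) = 9 * 2^2 + 8 * 2 - 1
= 36 + 16 - 1
= 51

51


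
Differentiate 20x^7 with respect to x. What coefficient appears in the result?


We apply the power rule: d/dx [ax^n] = a*n * x^(n-1)
d/dx [20x^7]
= 20 * 7 * x^(7-1)
= 140x^6
The coefficient is 140

140


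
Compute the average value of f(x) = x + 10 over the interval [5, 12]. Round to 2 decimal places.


Average value = 1/(b-a) * integral from a to b of f(x) dx
First compute the integral of x + 10:
F(x) = (1/2)x^2 + 10x
F(12) = 1/2 * 144 + 10 * 12 = 192
F(5) = 1/2 * 25 + 10 * 5 = 125/2
Integral = 192 - 125/2 = 259/2
Average = (259/2) / (12 - 5) = (259/2) / 7
= 37/2 = 18.50

18.50


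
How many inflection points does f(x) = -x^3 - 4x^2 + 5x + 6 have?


Inflection points occur where f''(x) = 0 and concavity changes.
f(x) = -x^3 - 4x^2 + 5x + 6
f'(x) = -3x^2 - 8x + 5
f''(x) = -6x - 8
Set f''(x) = 0:
-6x - 8 = 0
x = 8 / (-6) = -4/3
Since f''(x) is linear (degree 1), it changes sign at this point.
Therefore there is exactly 1 inflection point.

1


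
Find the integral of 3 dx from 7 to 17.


The integral of a constant k over [a, b] equals k * (b - a).
integral from 7 to 17 of 3 dx
= 3 * (17 - 7)
= 3 * 10
= 30

30


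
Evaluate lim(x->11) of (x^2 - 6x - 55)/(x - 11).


Direct substitution gives 0/0, so we factor the numerator.
Factor: (x^2 - 6x - 55) = (x - 11)(x + 5)
Cancel the common factor (x - 11):
(x^2 - 6x - 55)/(x - 11) = (x + 5)
Now substitute x = 11:
= (11) - (-5) = 16

16


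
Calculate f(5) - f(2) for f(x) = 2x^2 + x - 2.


Net change = f(b) - f(a)
f(x) = 2x^2 + x - 2
Compute f(5):
f(5) = 2 * 5^2 + 1 * 5 - 2
= 50 + 5 - 2
= 53
Compute f(2):
f(2) = 2 * 2^2 + 1 * 2 - 2
= 8 + 2 - 2
= 8
Net change = 53 - 8 = 45

45


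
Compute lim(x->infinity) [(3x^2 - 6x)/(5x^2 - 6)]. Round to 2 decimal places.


For limits at infinity with equal-degree polynomials,
we compare leading coefficients.
Numerator leading term: 3x^2
Denominator leading term: 5x^2
Divide both by x^2:
lim = (3 - 6/x) / (5 - 6/x^2)
As x -> infinity, the 1/x and 1/x^2 terms vanish:
= 3/5 = 0.60

0.60


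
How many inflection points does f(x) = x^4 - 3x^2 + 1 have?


Inflection points occur where f''(x) = 0 and concavity changes.
f(x) = x^4 - 3x^2 + 1
f'(x) = 4x^3 - 6x
f''(x) = 12x^2 - 6
This is a quadratic in x. Use the discriminant to count real roots.
Discriminant = (0)^2 - 4 * 12 * (-6)
= 0 - (-288)
= 288
Since discriminant > 0, f''(x) = 0 has 2 distinct real solutions.
A quadratic with two distinct real roots changes sign at each root, so concavity changes at both.
Number of inflection points: 2

2


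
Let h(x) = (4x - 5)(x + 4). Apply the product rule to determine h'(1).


Let u(x) = 4x - 5 and v(x) = x + 4
u'(x) = 4
v'(x) = 1
Product rule: h'(x) = u'(x)*v(x) + u(x)*v'(x)
= 4 * (x + 4) + (4x - 5) * 1
At x = 1:
u(1) = 4 * 1 - 5 = -1
v(1) = 1 * 1 + 4 = 5
h'(1) = 4 * 5 + (-1) * 1
= 20 - 1
= 19

19


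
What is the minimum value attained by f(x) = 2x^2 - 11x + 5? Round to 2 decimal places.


For a quadratic f(x) = ax^2 + bx + c with a > 0, the minimum is at the vertex.
Vertex x-coordinate: x = -b/(2a)
x = -(-11) / (2 * 2)
x = 11/4
Substitute back to find the minimum value:
f(11/4) = 2 * (11/4)^2 - 11 * (11/4) + 5
= 121/8 - 121/4 + 5
= -81/8 ≈ -10.13

-10.13


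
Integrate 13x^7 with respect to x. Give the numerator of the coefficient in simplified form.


Apply the power rule for integration:
integral of ax^n dx = a/(n+1) * x^(n+1) + C
integral of 13x^7 dx
= 13/8 * x^8 + C
The coefficient in lowest terms is 13/8, and its numerator is 13

13


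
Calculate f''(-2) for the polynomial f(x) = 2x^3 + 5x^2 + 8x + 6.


First derivative:
f'(x) = 6x^2 + 10x + 8
Second derivative:
f''(x) = 12x + 10
Substitute x = -2:
f''(-2) = 12 * (-2) + 10
= -24 + 10
= -14

-14


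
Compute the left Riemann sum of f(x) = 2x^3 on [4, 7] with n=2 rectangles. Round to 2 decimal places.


Left Riemann sum uses left endpoints of each subinterval.
Interval: [4, 7], n = 2
dx = (7 - 4) / 2 = 3/2
Left endpoints: [4, 11/2]
f values: [128, 1331/4]
Sum = dx * (sum of f values)
= 3/2 * 1843/4
= 5529/8 ≈ 691.13

691.13


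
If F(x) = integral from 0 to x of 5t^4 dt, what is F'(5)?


By the Fundamental Theorem of Calculus (Part 1):
If F(x) = integral from 0 to x of f(t) dt, then F'(x) = f(x)
Here f(t) = 5t^4
So F'(x) = 5x^4
Evaluate at x = 5:
F'(5) = 5 * 5^4
= 5 * 625
= 3125

3125


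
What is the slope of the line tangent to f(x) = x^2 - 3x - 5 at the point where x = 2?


The slope of the tangent line equals f'(x) at the point.
f(x) = x^2 - 3x - 5
f'(x) = 2x - 3
At x = 2:
f'(2) = 2 * 2 - 3
= 4 - 3
= 1

1


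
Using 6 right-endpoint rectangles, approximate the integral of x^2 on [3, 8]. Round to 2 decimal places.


Right Riemann sum uses right endpoints of each subinterval.
Interval: [3, 8], n = 6
dx = (8 - 3) / 6 = 5/6
Right endpoints: [23/6, 14/3, 11/2, 19/3, 43/6, 8]
f values: [529/36, 196/9, 121/4, 361/9, 1849/36, 64]
Sum = dx * (sum of f values)
= 5/6 * 7999/36
= 39995/216 ≈ 185.16

185.16


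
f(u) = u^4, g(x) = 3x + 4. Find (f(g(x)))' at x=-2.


Using the chain rule: (f(g(x)))' = f'(g(x)) * g'(x)
First, find g(-2):
g(-2) = 3 * (-2) + 4 = -2
Next, f'(u) = 4u^3
And g'(x) = 3
So f'(g(-2)) * g'(-2)
= 4 * (-2)^3 * 3
= 4 * (-8) * 3
= -96

-96


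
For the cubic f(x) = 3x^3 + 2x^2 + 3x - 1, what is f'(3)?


Differentiate f(x) = 3x^3 + 2x^2 + 3x - 1 term by term:
f'(x) = 9x^2 + 4x + 3
Substitute x = 3:
f'(3) = 9 * 3^2 + 4 * 3 + 3
= 81 + 12 + 3
= 96

96


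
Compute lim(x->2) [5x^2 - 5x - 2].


Since polynomials are continuous, we use direct substitution.
lim(x->2) of 5x^2 - 5x - 2
= 5 * 2^2 - 5 * 2 - 2
= 20 - 10 - 2
= 8

8


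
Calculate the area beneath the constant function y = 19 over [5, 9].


The area under a constant function y = 19 is a rectangle.
Width = 9 - 5 = 4
Height = 19
Area = width * height
= 4 * 19
= 76

76


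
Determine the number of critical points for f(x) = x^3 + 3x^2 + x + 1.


Find where f'(x) = 0:
f(x) = x^3 + 3x^2 + x + 1
f'(x) = 3x^2 + 6x + 1
This is a quadratic in x. Use the discriminant to count real roots.
Discriminant = (6)^2 - 4 * 3 * 1
= 36 - 12
= 24
Since discriminant > 0, f'(x) = 0 has 2 real solutions.
Number of critical points: 2

2


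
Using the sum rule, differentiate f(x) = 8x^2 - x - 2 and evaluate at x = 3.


Differentiate term by term using power and sum rules:
f(x) = 8x^2 - x - 2
f'(x) = 16x - 1
Substitute x = 3:
f'(3) = 16 * 3 - 1
= 48 - 1
= 47

47


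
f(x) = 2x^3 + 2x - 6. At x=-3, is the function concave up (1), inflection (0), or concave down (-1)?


Concavity is determined by the sign of f''(x).
f(x) = 2x^3 + 2x - 6
f'(x) = 6x^2 + 2
f''(x) = 12x
f''(-3) = 12 * (-3) + 0
= -36 + 0
= -36
Since f''(-3) < 0, the function is concave down (-1)

-1


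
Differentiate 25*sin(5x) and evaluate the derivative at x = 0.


Apply the chain rule to differentiate 25*sin(5x):
d/dx [25*sin(5x)]
= 25 * cos(5x) * d/dx(5x)
= 25 * 5 * cos(5x)
= 125 * cos(5x)
Evaluate at x = 0:
= 125 * cos(0)
= 125 * 1
= 125

125


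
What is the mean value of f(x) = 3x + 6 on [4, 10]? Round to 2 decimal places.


Average value = 1/(b-a) * integral from a to b of f(x) dx
First compute the integral of 3x + 6:
F(x) = (3/2)x^2 + 6x
F(10) = 3/2 * 100 + 6 * 10 = 210
F(4) = 3/2 * 16 + 6 * 4 = 48
Integral = 210 - 48 = 162
Average = 162 / (10 - 4) = 162 / 6
= 27 = 27.00

27.00


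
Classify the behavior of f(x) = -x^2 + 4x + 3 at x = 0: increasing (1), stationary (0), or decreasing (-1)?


Compute f'(x) to determine behavior:
f'(x) = -2x + 4
f'(0) = -2 * 0 + 4
= 0 + 4
= 4
Since f'(0) > 0, the function is increasing (1)

1


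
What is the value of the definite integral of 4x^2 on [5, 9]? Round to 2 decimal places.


Find the antiderivative of 4x^2:
F(x) = 4/3 * x^3
Apply the Fundamental Theorem of Calculus:
F(9) - F(5)
= 4/3 * 9^3 - 4/3 * 5^3
= 4/3 * (729 - 125)
= 4/3 * 604
= 2416/3 ≈ 805.33

805.33


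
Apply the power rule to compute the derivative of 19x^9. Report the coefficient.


We apply the power rule: d/dx [ax^n] = a*n * x^(n-1)
d/dx [19x^9]
= 19 * 9 * x^(9-1)
= 171x^8
The coefficient is 171

171


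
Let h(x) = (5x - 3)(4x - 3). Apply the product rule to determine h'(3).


Let u(x) = 5x - 3 and v(x) = 4x - 3
u'(x) = 5
v'(x) = 4
Product rule: h'(x) = u'(x)*v(x) + u(x)*v'(x)
= 5 * (4x - 3) + (5x - 3) * 4
At x = 3:
u(3) = 5 * 3 - 3 = 12
v(3) = 4 * 3 - 3 = 9
h'(3) = 5 * 9 + 12 * 4
= 45 + 48
= 93

93


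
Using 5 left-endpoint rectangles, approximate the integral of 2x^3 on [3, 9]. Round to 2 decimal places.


Left Riemann sum uses left endpoints of each subinterval.
Interval: [3, 9], n = 5
dx = (9 - 3) / 5 = 6/5
Left endpoints: [3, 21/5, 27/5, 33/5, 39/5]
f values: [54, 18522/125, 39366/125, 71874/125, 118638/125]
Sum = dx * (sum of f values)
= 6/5 * 10206/5
= 61236/25 = 2449.44

2449.44


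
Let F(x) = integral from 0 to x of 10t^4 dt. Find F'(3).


By the Fundamental Theorem of Calculus (Part 1):
If F(x) = integral from 0 to x of f(t) dt, then F'(x) = f(x)
Here f(t) = 10t^4
So F'(x) = 10x^4
Evaluate at x = 3:
F'(3) = 10 * 3^4
= 10 * 81
= 810

810


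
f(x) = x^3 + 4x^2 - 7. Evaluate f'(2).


Differentiate f(x) = x^3 + 4x^2 - 7 term by term:
f'(x) = 3x^2 + 8x
Substitute x = 2:
f'(2) = 3 * 2^2 + 8 * 2 + 0
= 12 + 16 + 0
= 28

28


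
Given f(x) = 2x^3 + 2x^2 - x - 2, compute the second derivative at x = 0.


First derivative:
f'(x) = 6x^2 + 4x - 1
Second derivative:
f''(x) = 12x + 4
Substitute x = 0:
f''(0) = 12 * 0 + 4
= 0 + 4
= 4

4


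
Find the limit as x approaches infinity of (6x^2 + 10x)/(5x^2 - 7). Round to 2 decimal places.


For limits at infinity with equal-degree polynomials,
we compare leading coefficients.
Numerator leading term: 6x^2
Denominator leading term: 5x^2
Divide both by x^2:
lim = (6 + 10/x) / (5 - 7/x^2)
As x -> infinity, the 1/x and 1/x^2 terms vanish:
= 6/5 = 1.20

1.20


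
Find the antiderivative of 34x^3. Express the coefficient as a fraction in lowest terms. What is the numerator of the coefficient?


Apply the power rule for integration:
integral of ax^n dx = a/(n+1) * x^(n+1) + C
integral of 34x^3 dx
= 34/4 * x^4 + C
= 17/2 * x^4 + C
The coefficient in lowest terms is 17/2, and its numerator is 17

17


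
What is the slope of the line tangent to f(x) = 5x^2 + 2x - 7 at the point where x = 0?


The slope of the tangent line equals f'(x) at the point.
f(x) = 5x^2 + 2x - 7
f'(x) = 10x + 2
At x = 0:
f'(0) = 10 * 0 + 2
= 0 + 2
= 2

2


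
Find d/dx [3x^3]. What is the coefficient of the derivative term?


We apply the power rule: d/dx [ax^n] = a*n * x^(n-1)
d/dx [3x^3]
= 3 * 3 * x^(3-1)
= 9x^2
The coefficient is 9

9


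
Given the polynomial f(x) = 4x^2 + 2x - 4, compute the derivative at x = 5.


Differentiate term by term using power and sum rules:
f(x) = 4x^2 + 2x - 4
f'(x) = 8x + 2
Substitute x = 5:
f'(5) = 8 * 5 + 2
= 40 + 2
= 42

42


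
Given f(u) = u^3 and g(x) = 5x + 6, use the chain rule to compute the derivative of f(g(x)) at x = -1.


Using the chain rule: (f(g(x)))' = f'(g(x)) * g'(x)
First, find g(-1):
g(-1) = 5 * (-1) + 6 = 1
Next, f'(u) = 3u^2
And g'(x) = 5
So f'(g(-1)) * g'(-1)
= 3 * 1^2 * 5
= 3 * 1 * 5
= 15

15


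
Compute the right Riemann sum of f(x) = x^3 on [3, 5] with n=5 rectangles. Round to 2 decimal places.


Right Riemann sum uses right endpoints of each subinterval.
Interval: [3, 5], n = 5
dx = (5 - 3) / 5 = 2/5
Right endpoints: [17/5, 19/5, 21/5, 23/5, 5]
f values: [4913/125, 6859/125, 9261/125, 12167/125, 125]
Sum = dx * (sum of f values)
= 2/5 * 1953/5
= 3906/25 = 156.24

156.24


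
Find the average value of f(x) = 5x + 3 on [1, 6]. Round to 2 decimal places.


Average value = 1/(b-a) * integral from a to b of f(x) dx
First compute the integral of 5x + 3:
F(x) = (5/2)x^2 + 3x
F(6) = 5/2 * 36 + 3 * 6 = 108
F(1) = 5/2 * 1 + 3 * 1 = 11/2
Integral = 108 - 11/2 = 205/2
Average = (205/2) / (6 - 1) = (205/2) / 5
= 41/2 = 20.50

20.50


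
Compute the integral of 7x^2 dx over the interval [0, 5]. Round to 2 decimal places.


Find the antiderivative of 7x^2:
F(x) = 7/3 * x^3
Apply the Fundamental Theorem of Calculus:
F(5) - F(0)
= 7/3 * 5^3 - 7/3 * 0^3
= 7/3 * (125 - 0)
= 7/3 * 125
= 875/3 ≈ 291.67

291.67


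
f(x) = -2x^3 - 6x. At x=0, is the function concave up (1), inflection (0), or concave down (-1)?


Concavity is determined by the sign of f''(x).
f(x) = -2x^3 - 6x
f'(x) = -6x^2 - 6
f''(x) = -12x
f''(0) = -12 * 0 + 0
= 0 + 0
= 0
f''(0) = 0, and f''(x) is linear with nonzero slope -12, so f'' changes sign at x = 0. Hence the function is at an inflection point (0)

0


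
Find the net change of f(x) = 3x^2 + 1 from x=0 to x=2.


Net change = f(b) - f(a)
f(x) = 3x^2 + 1
Compute f(2):
f(2) = 3 * 2^2 + 0 * 2 + 1
= 12 + 0 + 1
= 13
Compute f(0):
f(0) = 3 * 0^2 + 0 * 0 + 1
= 0 + 0 + 1
= 1
Net change = 13 - 1 = 12

12


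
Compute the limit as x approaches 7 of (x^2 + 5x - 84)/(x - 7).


Direct substitution gives 0/0, so we factor the numerator.
Factor: (x^2 + 5x - 84) = (x - 7)(x + 12)
Cancel the common factor (x - 7):
(x^2 + 5x - 84)/(x - 7) = (x + 12)
Now substitute x = 7:
= (7) - (-12) = 19

19


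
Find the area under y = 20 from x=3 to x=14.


The area under a constant function y = 20 is a rectangle.
Width = 14 - 3 = 11
Height = 20
Area = width * height
= 11 * 20
= 220

220


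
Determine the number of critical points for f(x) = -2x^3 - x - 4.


Find where f'(x) = 0:
f(x) = -2x^3 - x - 4
f'(x) = -6x^2 - 1
This is a quadratic in x. Use the discriminant to count real roots.
Discriminant = (0)^2 - 4 * (-6) * (-1)
= 0 - 24
= -24
Since discriminant < 0, f'(x) = 0 has no real solutions.
Number of critical points: 0

0


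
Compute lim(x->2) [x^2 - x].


Since polynomials are continuous, we use direct substitution.
lim(x->2) of x^2 - x
= 1 * 2^2 - 1 * 2 + 0
= 4 - 2 + 0
= 2

2


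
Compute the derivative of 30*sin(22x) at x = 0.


Apply the chain rule to differentiate 30*sin(22x):
d/dx [30*sin(22x)]
= 30 * cos(22x) * d/dx(22x)
= 30 * 22 * cos(22x)
= 660 * cos(22x)
Evaluate at x = 0:
= 660 * cos(0)
= 660 * 1
= 660

660


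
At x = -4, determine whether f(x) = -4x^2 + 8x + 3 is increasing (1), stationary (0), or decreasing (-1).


Compute f'(x) to determine behavior:
f'(x) = -8x + 8
f'(-4) = -8 * (-4) + 8
= 32 + 8
= 40
Since f'(-4) > 0, the function is increasing (1)

1


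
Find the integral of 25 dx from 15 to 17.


The integral of a constant k over [a, b] equals k * (b - a).
integral from 15 to 17 of 25 dx
= 25 * (17 - 15)
= 25 * 2
= 50

50


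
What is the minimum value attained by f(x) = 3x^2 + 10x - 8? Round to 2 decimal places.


For a quadratic f(x) = ax^2 + bx + c with a > 0, the minimum is at the vertex.
Vertex x-coordinate: x = -b/(2a)
x = -(10) / (2 * 3)
x = -10/6 = -5/3
Substitute back to find the minimum value:
f(-5/3) = 3 * (-5/3)^2 + 10 * (-5/3) - 8
= 25/3 - 50/3 - 8
= -49/3 ≈ -16.33

-16.33


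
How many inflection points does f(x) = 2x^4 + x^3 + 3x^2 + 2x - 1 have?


Inflection points occur where f''(x) = 0 and concavity changes.
f(x) = 2x^4 + x^3 + 3x^2 + 2x - 1
f'(x) = 8x^3 + 3x^2 + 6x + 2
f''(x) = 24x^2 + 6x + 6
This is a quadratic in x. Use the discriminant to count real roots.
Discriminant = (6)^2 - 4 * 24 * 6
= 36 - 576
= -540
Since discriminant < 0, f''(x) = 0 has no real solutions.
Number of inflection points: 0

0


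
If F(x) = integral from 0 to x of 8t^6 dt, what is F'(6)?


By the Fundamental Theorem of Calculus (Part 1):
If F(x) = integral from 0 to x of f(t) dt, then F'(x) = f(x)
Here f(t) = 8t^6
So F'(x) = 8x^6
Evaluate at x = 6:
F'(6) = 8 * 6^6
= 8 * 46656
= 373248

373248


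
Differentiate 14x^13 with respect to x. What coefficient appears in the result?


We apply the power rule: d/dx [ax^n] = a*n * x^(n-1)
d/dx [14x^13]
= 14 * 13 * x^(13-1)
= 182x^12
The coefficient is 182

182


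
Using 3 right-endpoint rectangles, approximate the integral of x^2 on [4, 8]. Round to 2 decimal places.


Right Riemann sum uses right endpoints of each subinterval.
Interval: [4, 8], n = 3
dx = (8 - 4) / 3 = 4/3
Right endpoints: [16/3, 20/3, 8]
f values: [256/9, 400/9, 64]
Sum = dx * (sum of f values)
= 4/3 * 1232/9
= 4928/27 ≈ 182.52

182.52


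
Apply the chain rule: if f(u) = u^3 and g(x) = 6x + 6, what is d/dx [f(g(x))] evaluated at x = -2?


Using the chain rule: (f(g(x)))' = f'(g(x)) * g'(x)
First, find g(-2):
g(-2) = 6 * (-2) + 6 = -6
Next, f'(u) = 3u^2
And g'(x) = 6
So f'(g(-2)) * g'(-2)
= 3 * (-6)^2 * 6
= 3 * 36 * 6
= 648

648


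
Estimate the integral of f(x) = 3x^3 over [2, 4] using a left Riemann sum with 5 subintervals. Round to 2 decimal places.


Left Riemann sum uses left endpoints of each subinterval.
Interval: [2, 4], n = 5
dx = (4 - 2) / 5 = 2/5
Left endpoints: [2, 12/5, 14/5, 16/5, 18/5]
f values: [24, 5184/125, 8232/125, 12288/125, 17496/125]
Sum = dx * (sum of f values)
= 2/5 * 1848/5
= 3696/25 = 147.84

147.84


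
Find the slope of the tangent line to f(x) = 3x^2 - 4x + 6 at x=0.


The slope of the tangent line equals f'(x) at the point.
f(x) = 3x^2 - 4x + 6
f'(x) = 6x - 4
At x = 0:
f'(0) = 6 * 0 - 4
= 0 - 4
= -4

-4


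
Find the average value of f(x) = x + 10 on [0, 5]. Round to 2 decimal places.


Average value = 1/(b-a) * integral from a to b of f(x) dx
First compute the integral of x + 10:
F(x) = (1/2)x^2 + 10x
F(5) = 1/2 * 25 + 10 * 5 = 125/2
F(0) = 1/2 * 0 + 10 * 0 = 0
Integral = 125/2 - 0 = 125/2
Average = (125/2) / (5 - 0) = (125/2) / 5
= 25/2 = 12.50

12.50


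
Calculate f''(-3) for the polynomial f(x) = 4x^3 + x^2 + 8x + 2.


First derivative:
f'(x) = 12x^2 + 2x + 8
Second derivative:
f''(x) = 24x + 2
Substitute x = -3:
f''(-3) = 24 * (-3) + 2
= -72 + 2
= -70

-70


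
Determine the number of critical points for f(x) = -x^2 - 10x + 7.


Find where f'(x) = 0:
f'(x) = -2x - 10
Set f'(x) = 0:
-2x - 10 = 0
x = 10 / (-2) = -5
This is a linear equation in x, so there is exactly one solution.
Number of critical points: 1

1


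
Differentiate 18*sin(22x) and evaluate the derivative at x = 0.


Apply the chain rule to differentiate 18*sin(22x):
d/dx [18*sin(22x)]
= 18 * cos(22x) * d/dx(22x)
= 18 * 22 * cos(22x)
= 396 * cos(22x)
Evaluate at x = 0:
= 396 * cos(0)
= 396 * 1
= 396

396


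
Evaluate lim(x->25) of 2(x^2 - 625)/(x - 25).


Direct substitution gives 0/0, so we factor the numerator.
Factor: 2(x^2 - 625) = 2 * (x - 25)(x + 25)
Cancel the common factor (x - 25):
2(x^2 - 625)/(x - 25) = 2 * (x + 25)
Now substitute x = 25:
= 2 * (25 + 25) = 100

100


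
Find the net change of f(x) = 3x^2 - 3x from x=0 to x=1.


Net change = f(b) - f(a)
f(x) = 3x^2 - 3x
Compute f(1):
f(1) = 3 * 1^2 - 3 * 1 + 0
= 3 - 3 + 0
= 0
Compute f(0):
f(0) = 3 * 0^2 - 3 * 0 + 0
= 0 + 0 + 0
= 0
Net change = 0 - 0 = 0

0
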